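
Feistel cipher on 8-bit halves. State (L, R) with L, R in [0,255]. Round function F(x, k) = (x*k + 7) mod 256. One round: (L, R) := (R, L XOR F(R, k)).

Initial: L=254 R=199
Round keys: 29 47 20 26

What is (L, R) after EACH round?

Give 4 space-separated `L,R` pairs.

Round 1 (k=29): L=199 R=108
Round 2 (k=47): L=108 R=28
Round 3 (k=20): L=28 R=91
Round 4 (k=26): L=91 R=89

Answer: 199,108 108,28 28,91 91,89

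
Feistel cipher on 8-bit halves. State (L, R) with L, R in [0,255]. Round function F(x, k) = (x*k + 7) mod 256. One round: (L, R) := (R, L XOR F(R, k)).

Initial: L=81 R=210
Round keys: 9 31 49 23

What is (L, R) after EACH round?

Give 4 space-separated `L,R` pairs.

Answer: 210,56 56,29 29,172 172,102

Derivation:
Round 1 (k=9): L=210 R=56
Round 2 (k=31): L=56 R=29
Round 3 (k=49): L=29 R=172
Round 4 (k=23): L=172 R=102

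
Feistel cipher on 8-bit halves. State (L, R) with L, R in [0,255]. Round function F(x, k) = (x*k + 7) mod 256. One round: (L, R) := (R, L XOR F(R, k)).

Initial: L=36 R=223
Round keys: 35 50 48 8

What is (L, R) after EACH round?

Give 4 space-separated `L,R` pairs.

Answer: 223,160 160,152 152,39 39,167

Derivation:
Round 1 (k=35): L=223 R=160
Round 2 (k=50): L=160 R=152
Round 3 (k=48): L=152 R=39
Round 4 (k=8): L=39 R=167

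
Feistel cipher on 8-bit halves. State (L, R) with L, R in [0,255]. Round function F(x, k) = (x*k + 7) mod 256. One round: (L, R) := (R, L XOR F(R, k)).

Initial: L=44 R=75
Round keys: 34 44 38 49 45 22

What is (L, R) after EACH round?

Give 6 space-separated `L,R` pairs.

Round 1 (k=34): L=75 R=209
Round 2 (k=44): L=209 R=184
Round 3 (k=38): L=184 R=134
Round 4 (k=49): L=134 R=21
Round 5 (k=45): L=21 R=62
Round 6 (k=22): L=62 R=78

Answer: 75,209 209,184 184,134 134,21 21,62 62,78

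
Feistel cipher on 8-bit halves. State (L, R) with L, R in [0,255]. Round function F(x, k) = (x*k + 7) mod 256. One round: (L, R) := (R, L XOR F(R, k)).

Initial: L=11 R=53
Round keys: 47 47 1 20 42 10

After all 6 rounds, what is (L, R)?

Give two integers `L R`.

Answer: 28 167

Derivation:
Round 1 (k=47): L=53 R=201
Round 2 (k=47): L=201 R=219
Round 3 (k=1): L=219 R=43
Round 4 (k=20): L=43 R=184
Round 5 (k=42): L=184 R=28
Round 6 (k=10): L=28 R=167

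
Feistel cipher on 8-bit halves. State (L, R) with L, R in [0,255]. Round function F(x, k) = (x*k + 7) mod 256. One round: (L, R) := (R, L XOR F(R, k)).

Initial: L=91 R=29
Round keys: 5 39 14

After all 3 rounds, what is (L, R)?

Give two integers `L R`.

Round 1 (k=5): L=29 R=195
Round 2 (k=39): L=195 R=161
Round 3 (k=14): L=161 R=22

Answer: 161 22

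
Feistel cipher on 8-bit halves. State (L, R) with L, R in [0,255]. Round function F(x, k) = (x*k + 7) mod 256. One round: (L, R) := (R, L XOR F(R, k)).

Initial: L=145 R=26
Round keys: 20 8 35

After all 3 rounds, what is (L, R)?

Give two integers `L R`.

Answer: 237 240

Derivation:
Round 1 (k=20): L=26 R=158
Round 2 (k=8): L=158 R=237
Round 3 (k=35): L=237 R=240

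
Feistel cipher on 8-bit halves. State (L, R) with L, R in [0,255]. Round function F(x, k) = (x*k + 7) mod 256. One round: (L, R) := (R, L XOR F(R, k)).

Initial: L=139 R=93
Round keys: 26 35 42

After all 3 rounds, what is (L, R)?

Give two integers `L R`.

Round 1 (k=26): L=93 R=242
Round 2 (k=35): L=242 R=64
Round 3 (k=42): L=64 R=117

Answer: 64 117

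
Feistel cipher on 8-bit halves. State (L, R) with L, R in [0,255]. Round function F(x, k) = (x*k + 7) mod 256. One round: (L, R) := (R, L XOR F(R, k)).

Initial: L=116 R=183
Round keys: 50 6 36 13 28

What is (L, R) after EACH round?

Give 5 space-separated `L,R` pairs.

Answer: 183,177 177,154 154,30 30,23 23,149

Derivation:
Round 1 (k=50): L=183 R=177
Round 2 (k=6): L=177 R=154
Round 3 (k=36): L=154 R=30
Round 4 (k=13): L=30 R=23
Round 5 (k=28): L=23 R=149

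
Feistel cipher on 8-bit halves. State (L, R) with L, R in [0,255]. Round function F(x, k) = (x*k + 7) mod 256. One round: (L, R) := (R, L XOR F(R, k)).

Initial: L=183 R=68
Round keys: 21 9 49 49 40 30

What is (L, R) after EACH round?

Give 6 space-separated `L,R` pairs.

Answer: 68,44 44,215 215,2 2,190 190,181 181,131

Derivation:
Round 1 (k=21): L=68 R=44
Round 2 (k=9): L=44 R=215
Round 3 (k=49): L=215 R=2
Round 4 (k=49): L=2 R=190
Round 5 (k=40): L=190 R=181
Round 6 (k=30): L=181 R=131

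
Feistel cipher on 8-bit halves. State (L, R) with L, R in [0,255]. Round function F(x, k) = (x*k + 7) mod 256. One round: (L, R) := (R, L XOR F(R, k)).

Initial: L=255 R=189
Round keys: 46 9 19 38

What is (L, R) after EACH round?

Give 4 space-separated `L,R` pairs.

Round 1 (k=46): L=189 R=2
Round 2 (k=9): L=2 R=164
Round 3 (k=19): L=164 R=49
Round 4 (k=38): L=49 R=233

Answer: 189,2 2,164 164,49 49,233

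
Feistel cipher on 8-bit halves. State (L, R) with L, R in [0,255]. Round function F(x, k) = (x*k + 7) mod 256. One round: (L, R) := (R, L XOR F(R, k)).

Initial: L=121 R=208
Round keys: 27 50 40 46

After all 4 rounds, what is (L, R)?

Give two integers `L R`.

Round 1 (k=27): L=208 R=142
Round 2 (k=50): L=142 R=19
Round 3 (k=40): L=19 R=113
Round 4 (k=46): L=113 R=70

Answer: 113 70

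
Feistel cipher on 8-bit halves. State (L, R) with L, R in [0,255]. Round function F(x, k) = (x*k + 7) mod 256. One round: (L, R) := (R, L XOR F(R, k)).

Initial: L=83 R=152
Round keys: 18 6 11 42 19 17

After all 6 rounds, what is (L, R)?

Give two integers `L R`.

Round 1 (k=18): L=152 R=228
Round 2 (k=6): L=228 R=199
Round 3 (k=11): L=199 R=112
Round 4 (k=42): L=112 R=160
Round 5 (k=19): L=160 R=151
Round 6 (k=17): L=151 R=174

Answer: 151 174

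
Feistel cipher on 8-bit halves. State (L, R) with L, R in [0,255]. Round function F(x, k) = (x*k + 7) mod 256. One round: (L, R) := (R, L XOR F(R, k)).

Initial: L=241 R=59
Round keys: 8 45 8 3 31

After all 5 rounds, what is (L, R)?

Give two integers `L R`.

Answer: 116 10

Derivation:
Round 1 (k=8): L=59 R=46
Round 2 (k=45): L=46 R=38
Round 3 (k=8): L=38 R=25
Round 4 (k=3): L=25 R=116
Round 5 (k=31): L=116 R=10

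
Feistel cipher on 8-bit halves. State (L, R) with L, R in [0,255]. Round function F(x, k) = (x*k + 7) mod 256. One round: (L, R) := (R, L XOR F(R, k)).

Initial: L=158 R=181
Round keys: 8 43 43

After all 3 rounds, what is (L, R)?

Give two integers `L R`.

Answer: 247 181

Derivation:
Round 1 (k=8): L=181 R=49
Round 2 (k=43): L=49 R=247
Round 3 (k=43): L=247 R=181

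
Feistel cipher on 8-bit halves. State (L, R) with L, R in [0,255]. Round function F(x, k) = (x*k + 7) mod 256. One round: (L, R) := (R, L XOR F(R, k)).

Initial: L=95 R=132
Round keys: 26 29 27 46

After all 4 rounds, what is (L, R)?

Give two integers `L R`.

Answer: 152 164

Derivation:
Round 1 (k=26): L=132 R=48
Round 2 (k=29): L=48 R=243
Round 3 (k=27): L=243 R=152
Round 4 (k=46): L=152 R=164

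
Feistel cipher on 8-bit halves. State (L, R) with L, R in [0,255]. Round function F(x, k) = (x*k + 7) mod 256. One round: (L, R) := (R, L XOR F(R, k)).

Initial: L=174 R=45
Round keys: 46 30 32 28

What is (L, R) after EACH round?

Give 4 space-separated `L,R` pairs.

Answer: 45,179 179,44 44,52 52,155

Derivation:
Round 1 (k=46): L=45 R=179
Round 2 (k=30): L=179 R=44
Round 3 (k=32): L=44 R=52
Round 4 (k=28): L=52 R=155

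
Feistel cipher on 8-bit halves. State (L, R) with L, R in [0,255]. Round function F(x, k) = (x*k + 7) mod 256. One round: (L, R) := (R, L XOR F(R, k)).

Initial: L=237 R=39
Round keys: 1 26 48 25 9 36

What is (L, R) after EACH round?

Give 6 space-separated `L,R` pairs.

Answer: 39,195 195,242 242,164 164,249 249,108 108,206

Derivation:
Round 1 (k=1): L=39 R=195
Round 2 (k=26): L=195 R=242
Round 3 (k=48): L=242 R=164
Round 4 (k=25): L=164 R=249
Round 5 (k=9): L=249 R=108
Round 6 (k=36): L=108 R=206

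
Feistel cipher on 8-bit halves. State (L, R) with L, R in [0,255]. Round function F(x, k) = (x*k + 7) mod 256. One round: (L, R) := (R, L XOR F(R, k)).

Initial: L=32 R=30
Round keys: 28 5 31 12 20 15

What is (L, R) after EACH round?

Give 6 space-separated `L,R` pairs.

Answer: 30,111 111,44 44,52 52,91 91,23 23,59

Derivation:
Round 1 (k=28): L=30 R=111
Round 2 (k=5): L=111 R=44
Round 3 (k=31): L=44 R=52
Round 4 (k=12): L=52 R=91
Round 5 (k=20): L=91 R=23
Round 6 (k=15): L=23 R=59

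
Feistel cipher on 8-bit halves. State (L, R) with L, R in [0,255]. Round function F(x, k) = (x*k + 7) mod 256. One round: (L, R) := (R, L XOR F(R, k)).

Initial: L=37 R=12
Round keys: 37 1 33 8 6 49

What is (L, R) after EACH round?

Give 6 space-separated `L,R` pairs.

Answer: 12,230 230,225 225,238 238,150 150,101 101,202

Derivation:
Round 1 (k=37): L=12 R=230
Round 2 (k=1): L=230 R=225
Round 3 (k=33): L=225 R=238
Round 4 (k=8): L=238 R=150
Round 5 (k=6): L=150 R=101
Round 6 (k=49): L=101 R=202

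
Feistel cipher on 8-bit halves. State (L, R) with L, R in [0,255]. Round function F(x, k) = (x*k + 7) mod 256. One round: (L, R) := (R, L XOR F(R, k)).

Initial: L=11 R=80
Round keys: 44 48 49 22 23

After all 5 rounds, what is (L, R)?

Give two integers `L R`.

Answer: 228 33

Derivation:
Round 1 (k=44): L=80 R=204
Round 2 (k=48): L=204 R=23
Round 3 (k=49): L=23 R=162
Round 4 (k=22): L=162 R=228
Round 5 (k=23): L=228 R=33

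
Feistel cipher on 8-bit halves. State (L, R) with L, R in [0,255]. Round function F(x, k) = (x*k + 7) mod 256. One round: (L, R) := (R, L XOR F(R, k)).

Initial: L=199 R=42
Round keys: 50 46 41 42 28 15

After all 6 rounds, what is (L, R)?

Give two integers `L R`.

Round 1 (k=50): L=42 R=252
Round 2 (k=46): L=252 R=101
Round 3 (k=41): L=101 R=200
Round 4 (k=42): L=200 R=178
Round 5 (k=28): L=178 R=183
Round 6 (k=15): L=183 R=114

Answer: 183 114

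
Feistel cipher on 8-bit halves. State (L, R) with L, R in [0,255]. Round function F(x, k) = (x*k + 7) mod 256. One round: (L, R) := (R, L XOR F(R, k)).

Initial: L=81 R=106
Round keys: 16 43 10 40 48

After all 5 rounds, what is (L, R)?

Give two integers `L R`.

Answer: 204 180

Derivation:
Round 1 (k=16): L=106 R=246
Round 2 (k=43): L=246 R=51
Round 3 (k=10): L=51 R=243
Round 4 (k=40): L=243 R=204
Round 5 (k=48): L=204 R=180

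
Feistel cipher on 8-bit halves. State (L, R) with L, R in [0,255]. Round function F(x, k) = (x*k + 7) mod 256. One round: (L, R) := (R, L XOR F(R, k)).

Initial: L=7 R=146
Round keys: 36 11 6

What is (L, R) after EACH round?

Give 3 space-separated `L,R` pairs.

Answer: 146,136 136,77 77,93

Derivation:
Round 1 (k=36): L=146 R=136
Round 2 (k=11): L=136 R=77
Round 3 (k=6): L=77 R=93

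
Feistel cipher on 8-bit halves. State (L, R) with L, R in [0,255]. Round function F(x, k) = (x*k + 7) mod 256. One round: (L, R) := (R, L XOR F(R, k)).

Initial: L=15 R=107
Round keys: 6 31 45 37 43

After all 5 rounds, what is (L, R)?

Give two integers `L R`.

Round 1 (k=6): L=107 R=134
Round 2 (k=31): L=134 R=42
Round 3 (k=45): L=42 R=239
Round 4 (k=37): L=239 R=184
Round 5 (k=43): L=184 R=0

Answer: 184 0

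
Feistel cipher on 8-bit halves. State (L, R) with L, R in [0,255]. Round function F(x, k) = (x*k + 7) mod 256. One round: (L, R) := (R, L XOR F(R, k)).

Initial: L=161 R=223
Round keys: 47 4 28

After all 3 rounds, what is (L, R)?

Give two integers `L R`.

Answer: 180 238

Derivation:
Round 1 (k=47): L=223 R=89
Round 2 (k=4): L=89 R=180
Round 3 (k=28): L=180 R=238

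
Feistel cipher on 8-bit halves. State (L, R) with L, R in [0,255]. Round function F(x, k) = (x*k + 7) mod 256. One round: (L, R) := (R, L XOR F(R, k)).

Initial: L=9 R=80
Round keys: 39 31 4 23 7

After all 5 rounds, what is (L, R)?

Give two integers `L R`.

Round 1 (k=39): L=80 R=62
Round 2 (k=31): L=62 R=217
Round 3 (k=4): L=217 R=85
Round 4 (k=23): L=85 R=115
Round 5 (k=7): L=115 R=121

Answer: 115 121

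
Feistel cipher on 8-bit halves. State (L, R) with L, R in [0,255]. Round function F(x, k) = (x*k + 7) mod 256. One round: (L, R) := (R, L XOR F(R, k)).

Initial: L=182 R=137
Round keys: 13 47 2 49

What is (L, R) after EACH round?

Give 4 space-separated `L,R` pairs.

Answer: 137,74 74,20 20,101 101,72

Derivation:
Round 1 (k=13): L=137 R=74
Round 2 (k=47): L=74 R=20
Round 3 (k=2): L=20 R=101
Round 4 (k=49): L=101 R=72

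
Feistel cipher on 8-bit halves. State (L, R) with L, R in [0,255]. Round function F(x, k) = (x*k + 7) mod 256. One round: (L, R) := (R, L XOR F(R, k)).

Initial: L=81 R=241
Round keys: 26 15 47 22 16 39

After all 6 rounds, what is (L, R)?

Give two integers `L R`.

Round 1 (k=26): L=241 R=208
Round 2 (k=15): L=208 R=198
Round 3 (k=47): L=198 R=177
Round 4 (k=22): L=177 R=251
Round 5 (k=16): L=251 R=6
Round 6 (k=39): L=6 R=10

Answer: 6 10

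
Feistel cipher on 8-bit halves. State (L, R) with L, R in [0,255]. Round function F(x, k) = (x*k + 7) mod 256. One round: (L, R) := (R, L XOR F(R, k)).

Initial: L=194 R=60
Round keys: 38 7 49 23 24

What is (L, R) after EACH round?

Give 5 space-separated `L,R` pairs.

Answer: 60,45 45,126 126,8 8,193 193,23

Derivation:
Round 1 (k=38): L=60 R=45
Round 2 (k=7): L=45 R=126
Round 3 (k=49): L=126 R=8
Round 4 (k=23): L=8 R=193
Round 5 (k=24): L=193 R=23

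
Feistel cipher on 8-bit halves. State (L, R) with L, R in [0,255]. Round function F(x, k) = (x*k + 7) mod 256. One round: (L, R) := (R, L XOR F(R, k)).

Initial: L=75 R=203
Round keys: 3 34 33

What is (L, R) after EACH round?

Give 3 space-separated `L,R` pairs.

Round 1 (k=3): L=203 R=35
Round 2 (k=34): L=35 R=102
Round 3 (k=33): L=102 R=14

Answer: 203,35 35,102 102,14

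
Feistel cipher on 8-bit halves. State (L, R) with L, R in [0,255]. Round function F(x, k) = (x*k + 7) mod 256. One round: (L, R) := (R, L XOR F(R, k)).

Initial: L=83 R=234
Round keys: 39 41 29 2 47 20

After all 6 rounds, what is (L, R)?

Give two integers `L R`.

Answer: 227 243

Derivation:
Round 1 (k=39): L=234 R=254
Round 2 (k=41): L=254 R=95
Round 3 (k=29): L=95 R=52
Round 4 (k=2): L=52 R=48
Round 5 (k=47): L=48 R=227
Round 6 (k=20): L=227 R=243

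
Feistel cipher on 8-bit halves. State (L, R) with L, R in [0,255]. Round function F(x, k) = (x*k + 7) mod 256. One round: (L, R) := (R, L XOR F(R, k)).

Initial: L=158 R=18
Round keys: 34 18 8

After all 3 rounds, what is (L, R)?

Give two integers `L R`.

Answer: 83 106

Derivation:
Round 1 (k=34): L=18 R=245
Round 2 (k=18): L=245 R=83
Round 3 (k=8): L=83 R=106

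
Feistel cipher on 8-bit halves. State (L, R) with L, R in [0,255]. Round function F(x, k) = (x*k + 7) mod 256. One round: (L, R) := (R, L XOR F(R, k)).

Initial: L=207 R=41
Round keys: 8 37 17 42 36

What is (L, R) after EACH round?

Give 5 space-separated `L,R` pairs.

Answer: 41,128 128,174 174,21 21,215 215,86

Derivation:
Round 1 (k=8): L=41 R=128
Round 2 (k=37): L=128 R=174
Round 3 (k=17): L=174 R=21
Round 4 (k=42): L=21 R=215
Round 5 (k=36): L=215 R=86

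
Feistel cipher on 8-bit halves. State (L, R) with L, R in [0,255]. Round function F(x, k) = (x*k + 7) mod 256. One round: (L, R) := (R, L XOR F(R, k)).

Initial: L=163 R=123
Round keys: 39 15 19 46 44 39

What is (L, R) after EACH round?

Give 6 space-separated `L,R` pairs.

Answer: 123,103 103,107 107,159 159,242 242,0 0,245

Derivation:
Round 1 (k=39): L=123 R=103
Round 2 (k=15): L=103 R=107
Round 3 (k=19): L=107 R=159
Round 4 (k=46): L=159 R=242
Round 5 (k=44): L=242 R=0
Round 6 (k=39): L=0 R=245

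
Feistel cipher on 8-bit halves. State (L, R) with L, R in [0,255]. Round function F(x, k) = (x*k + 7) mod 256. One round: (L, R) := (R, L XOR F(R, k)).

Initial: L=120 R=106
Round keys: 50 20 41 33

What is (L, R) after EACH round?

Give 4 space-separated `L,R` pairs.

Answer: 106,195 195,41 41,91 91,235

Derivation:
Round 1 (k=50): L=106 R=195
Round 2 (k=20): L=195 R=41
Round 3 (k=41): L=41 R=91
Round 4 (k=33): L=91 R=235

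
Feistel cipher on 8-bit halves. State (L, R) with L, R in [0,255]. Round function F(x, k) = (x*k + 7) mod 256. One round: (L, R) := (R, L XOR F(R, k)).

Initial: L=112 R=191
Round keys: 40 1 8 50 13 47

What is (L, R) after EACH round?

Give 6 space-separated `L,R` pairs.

Answer: 191,175 175,9 9,224 224,206 206,157 157,20

Derivation:
Round 1 (k=40): L=191 R=175
Round 2 (k=1): L=175 R=9
Round 3 (k=8): L=9 R=224
Round 4 (k=50): L=224 R=206
Round 5 (k=13): L=206 R=157
Round 6 (k=47): L=157 R=20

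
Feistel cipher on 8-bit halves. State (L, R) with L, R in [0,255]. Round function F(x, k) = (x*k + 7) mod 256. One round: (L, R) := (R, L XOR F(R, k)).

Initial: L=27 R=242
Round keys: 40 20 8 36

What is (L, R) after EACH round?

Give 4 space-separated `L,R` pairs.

Round 1 (k=40): L=242 R=204
Round 2 (k=20): L=204 R=5
Round 3 (k=8): L=5 R=227
Round 4 (k=36): L=227 R=246

Answer: 242,204 204,5 5,227 227,246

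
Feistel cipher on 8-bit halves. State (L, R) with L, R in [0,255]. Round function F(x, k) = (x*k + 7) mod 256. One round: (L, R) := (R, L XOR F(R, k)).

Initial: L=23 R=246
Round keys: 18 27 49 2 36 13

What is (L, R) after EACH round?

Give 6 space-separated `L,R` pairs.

Answer: 246,68 68,197 197,248 248,50 50,247 247,160

Derivation:
Round 1 (k=18): L=246 R=68
Round 2 (k=27): L=68 R=197
Round 3 (k=49): L=197 R=248
Round 4 (k=2): L=248 R=50
Round 5 (k=36): L=50 R=247
Round 6 (k=13): L=247 R=160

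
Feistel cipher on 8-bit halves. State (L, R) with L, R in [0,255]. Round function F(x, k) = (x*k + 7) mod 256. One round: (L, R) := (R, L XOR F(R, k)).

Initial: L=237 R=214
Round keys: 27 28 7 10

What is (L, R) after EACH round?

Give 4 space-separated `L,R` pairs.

Answer: 214,116 116,97 97,218 218,234

Derivation:
Round 1 (k=27): L=214 R=116
Round 2 (k=28): L=116 R=97
Round 3 (k=7): L=97 R=218
Round 4 (k=10): L=218 R=234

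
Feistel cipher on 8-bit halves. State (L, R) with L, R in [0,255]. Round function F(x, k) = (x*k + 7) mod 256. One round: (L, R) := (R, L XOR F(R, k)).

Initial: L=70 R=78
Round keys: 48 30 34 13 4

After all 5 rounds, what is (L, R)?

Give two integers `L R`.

Round 1 (k=48): L=78 R=225
Round 2 (k=30): L=225 R=43
Round 3 (k=34): L=43 R=92
Round 4 (k=13): L=92 R=152
Round 5 (k=4): L=152 R=59

Answer: 152 59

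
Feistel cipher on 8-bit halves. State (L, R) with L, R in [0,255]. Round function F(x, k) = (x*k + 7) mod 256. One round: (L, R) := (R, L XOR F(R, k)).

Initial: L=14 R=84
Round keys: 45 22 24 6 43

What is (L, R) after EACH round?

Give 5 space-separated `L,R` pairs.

Round 1 (k=45): L=84 R=197
Round 2 (k=22): L=197 R=161
Round 3 (k=24): L=161 R=218
Round 4 (k=6): L=218 R=130
Round 5 (k=43): L=130 R=7

Answer: 84,197 197,161 161,218 218,130 130,7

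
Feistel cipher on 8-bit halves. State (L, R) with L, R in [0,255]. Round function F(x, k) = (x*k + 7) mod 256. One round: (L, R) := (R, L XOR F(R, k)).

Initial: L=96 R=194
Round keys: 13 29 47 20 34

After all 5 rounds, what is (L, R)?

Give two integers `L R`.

Round 1 (k=13): L=194 R=129
Round 2 (k=29): L=129 R=102
Round 3 (k=47): L=102 R=64
Round 4 (k=20): L=64 R=97
Round 5 (k=34): L=97 R=169

Answer: 97 169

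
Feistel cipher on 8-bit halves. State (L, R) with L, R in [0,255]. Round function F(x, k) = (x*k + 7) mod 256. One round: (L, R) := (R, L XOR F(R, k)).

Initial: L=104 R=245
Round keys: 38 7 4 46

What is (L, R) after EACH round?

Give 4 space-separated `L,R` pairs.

Round 1 (k=38): L=245 R=13
Round 2 (k=7): L=13 R=151
Round 3 (k=4): L=151 R=110
Round 4 (k=46): L=110 R=92

Answer: 245,13 13,151 151,110 110,92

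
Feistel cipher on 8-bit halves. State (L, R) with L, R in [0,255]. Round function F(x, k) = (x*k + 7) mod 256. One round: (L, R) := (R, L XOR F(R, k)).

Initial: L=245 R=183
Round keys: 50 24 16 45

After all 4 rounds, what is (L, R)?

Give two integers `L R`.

Round 1 (k=50): L=183 R=48
Round 2 (k=24): L=48 R=48
Round 3 (k=16): L=48 R=55
Round 4 (k=45): L=55 R=130

Answer: 55 130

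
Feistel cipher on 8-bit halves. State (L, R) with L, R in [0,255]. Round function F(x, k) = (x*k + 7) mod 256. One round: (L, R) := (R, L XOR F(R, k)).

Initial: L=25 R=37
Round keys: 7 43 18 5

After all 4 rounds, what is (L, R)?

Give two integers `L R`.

Round 1 (k=7): L=37 R=19
Round 2 (k=43): L=19 R=29
Round 3 (k=18): L=29 R=2
Round 4 (k=5): L=2 R=12

Answer: 2 12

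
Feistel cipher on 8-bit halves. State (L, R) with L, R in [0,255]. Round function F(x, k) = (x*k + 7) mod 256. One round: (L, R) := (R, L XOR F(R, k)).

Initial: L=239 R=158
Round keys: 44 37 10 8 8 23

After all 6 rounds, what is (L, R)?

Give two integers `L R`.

Round 1 (k=44): L=158 R=192
Round 2 (k=37): L=192 R=89
Round 3 (k=10): L=89 R=65
Round 4 (k=8): L=65 R=86
Round 5 (k=8): L=86 R=246
Round 6 (k=23): L=246 R=119

Answer: 246 119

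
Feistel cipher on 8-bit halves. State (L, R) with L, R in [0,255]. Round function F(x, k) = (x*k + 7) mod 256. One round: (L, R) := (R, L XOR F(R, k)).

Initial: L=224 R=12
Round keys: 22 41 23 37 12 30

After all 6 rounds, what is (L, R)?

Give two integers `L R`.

Answer: 145 142

Derivation:
Round 1 (k=22): L=12 R=239
Round 2 (k=41): L=239 R=66
Round 3 (k=23): L=66 R=26
Round 4 (k=37): L=26 R=139
Round 5 (k=12): L=139 R=145
Round 6 (k=30): L=145 R=142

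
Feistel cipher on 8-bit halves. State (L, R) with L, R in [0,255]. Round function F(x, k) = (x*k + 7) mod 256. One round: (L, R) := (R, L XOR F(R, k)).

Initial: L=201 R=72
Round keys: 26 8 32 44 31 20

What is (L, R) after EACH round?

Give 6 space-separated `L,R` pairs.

Answer: 72,158 158,191 191,121 121,108 108,98 98,195

Derivation:
Round 1 (k=26): L=72 R=158
Round 2 (k=8): L=158 R=191
Round 3 (k=32): L=191 R=121
Round 4 (k=44): L=121 R=108
Round 5 (k=31): L=108 R=98
Round 6 (k=20): L=98 R=195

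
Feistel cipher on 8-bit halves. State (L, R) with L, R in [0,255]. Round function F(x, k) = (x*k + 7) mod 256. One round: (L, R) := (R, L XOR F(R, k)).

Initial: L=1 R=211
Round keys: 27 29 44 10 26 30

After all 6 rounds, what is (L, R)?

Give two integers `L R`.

Answer: 189 9

Derivation:
Round 1 (k=27): L=211 R=73
Round 2 (k=29): L=73 R=159
Round 3 (k=44): L=159 R=18
Round 4 (k=10): L=18 R=36
Round 5 (k=26): L=36 R=189
Round 6 (k=30): L=189 R=9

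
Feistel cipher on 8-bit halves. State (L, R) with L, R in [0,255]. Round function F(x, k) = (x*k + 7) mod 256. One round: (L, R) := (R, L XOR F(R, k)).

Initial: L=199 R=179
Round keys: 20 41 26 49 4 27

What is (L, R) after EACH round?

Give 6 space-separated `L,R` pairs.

Answer: 179,196 196,216 216,51 51,18 18,124 124,9

Derivation:
Round 1 (k=20): L=179 R=196
Round 2 (k=41): L=196 R=216
Round 3 (k=26): L=216 R=51
Round 4 (k=49): L=51 R=18
Round 5 (k=4): L=18 R=124
Round 6 (k=27): L=124 R=9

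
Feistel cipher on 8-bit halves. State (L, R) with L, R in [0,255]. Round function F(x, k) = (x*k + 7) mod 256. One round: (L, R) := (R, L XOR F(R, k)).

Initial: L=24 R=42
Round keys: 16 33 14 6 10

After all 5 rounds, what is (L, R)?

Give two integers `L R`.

Round 1 (k=16): L=42 R=191
Round 2 (k=33): L=191 R=140
Round 3 (k=14): L=140 R=16
Round 4 (k=6): L=16 R=235
Round 5 (k=10): L=235 R=37

Answer: 235 37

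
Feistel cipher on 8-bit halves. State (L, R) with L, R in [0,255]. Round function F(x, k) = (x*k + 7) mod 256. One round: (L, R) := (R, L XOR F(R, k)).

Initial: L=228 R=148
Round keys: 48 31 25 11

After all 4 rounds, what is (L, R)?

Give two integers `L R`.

Round 1 (k=48): L=148 R=35
Round 2 (k=31): L=35 R=208
Round 3 (k=25): L=208 R=116
Round 4 (k=11): L=116 R=211

Answer: 116 211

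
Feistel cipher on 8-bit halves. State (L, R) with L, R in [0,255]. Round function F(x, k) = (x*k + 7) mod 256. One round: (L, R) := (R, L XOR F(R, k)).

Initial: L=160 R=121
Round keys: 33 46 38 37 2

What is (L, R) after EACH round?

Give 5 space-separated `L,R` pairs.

Round 1 (k=33): L=121 R=0
Round 2 (k=46): L=0 R=126
Round 3 (k=38): L=126 R=187
Round 4 (k=37): L=187 R=112
Round 5 (k=2): L=112 R=92

Answer: 121,0 0,126 126,187 187,112 112,92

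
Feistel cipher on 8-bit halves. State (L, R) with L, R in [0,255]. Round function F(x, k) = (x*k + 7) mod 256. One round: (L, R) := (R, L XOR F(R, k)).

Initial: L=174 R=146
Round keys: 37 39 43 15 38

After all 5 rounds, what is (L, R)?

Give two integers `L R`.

Round 1 (k=37): L=146 R=143
Round 2 (k=39): L=143 R=66
Round 3 (k=43): L=66 R=146
Round 4 (k=15): L=146 R=215
Round 5 (k=38): L=215 R=99

Answer: 215 99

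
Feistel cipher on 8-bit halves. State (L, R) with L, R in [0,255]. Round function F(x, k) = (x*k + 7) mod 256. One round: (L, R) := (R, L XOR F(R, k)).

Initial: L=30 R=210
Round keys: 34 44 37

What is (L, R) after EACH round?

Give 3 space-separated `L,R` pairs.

Answer: 210,245 245,241 241,41

Derivation:
Round 1 (k=34): L=210 R=245
Round 2 (k=44): L=245 R=241
Round 3 (k=37): L=241 R=41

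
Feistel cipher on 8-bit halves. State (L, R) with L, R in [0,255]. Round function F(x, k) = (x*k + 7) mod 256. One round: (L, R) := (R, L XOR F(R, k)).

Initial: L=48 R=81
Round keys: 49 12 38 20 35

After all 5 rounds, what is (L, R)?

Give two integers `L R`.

Round 1 (k=49): L=81 R=184
Round 2 (k=12): L=184 R=246
Round 3 (k=38): L=246 R=51
Round 4 (k=20): L=51 R=245
Round 5 (k=35): L=245 R=181

Answer: 245 181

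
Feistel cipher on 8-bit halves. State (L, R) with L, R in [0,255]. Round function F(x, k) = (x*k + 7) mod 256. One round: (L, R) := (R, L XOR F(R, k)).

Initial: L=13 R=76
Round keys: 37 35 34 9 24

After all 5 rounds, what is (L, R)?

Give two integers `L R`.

Round 1 (k=37): L=76 R=14
Round 2 (k=35): L=14 R=189
Round 3 (k=34): L=189 R=47
Round 4 (k=9): L=47 R=19
Round 5 (k=24): L=19 R=224

Answer: 19 224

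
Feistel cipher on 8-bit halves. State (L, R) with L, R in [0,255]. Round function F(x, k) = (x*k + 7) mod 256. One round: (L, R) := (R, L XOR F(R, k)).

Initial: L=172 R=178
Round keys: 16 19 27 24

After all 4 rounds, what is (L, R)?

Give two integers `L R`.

Answer: 62 61

Derivation:
Round 1 (k=16): L=178 R=139
Round 2 (k=19): L=139 R=234
Round 3 (k=27): L=234 R=62
Round 4 (k=24): L=62 R=61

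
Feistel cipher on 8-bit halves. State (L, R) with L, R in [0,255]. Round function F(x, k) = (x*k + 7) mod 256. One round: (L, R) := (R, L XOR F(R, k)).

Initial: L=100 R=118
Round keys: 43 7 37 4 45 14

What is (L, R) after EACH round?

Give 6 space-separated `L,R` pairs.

Answer: 118,189 189,68 68,102 102,219 219,224 224,156

Derivation:
Round 1 (k=43): L=118 R=189
Round 2 (k=7): L=189 R=68
Round 3 (k=37): L=68 R=102
Round 4 (k=4): L=102 R=219
Round 5 (k=45): L=219 R=224
Round 6 (k=14): L=224 R=156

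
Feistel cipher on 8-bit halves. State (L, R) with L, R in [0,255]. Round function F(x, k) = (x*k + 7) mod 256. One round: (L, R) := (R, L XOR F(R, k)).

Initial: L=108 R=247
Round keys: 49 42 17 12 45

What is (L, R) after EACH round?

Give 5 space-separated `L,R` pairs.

Round 1 (k=49): L=247 R=34
Round 2 (k=42): L=34 R=108
Round 3 (k=17): L=108 R=17
Round 4 (k=12): L=17 R=191
Round 5 (k=45): L=191 R=139

Answer: 247,34 34,108 108,17 17,191 191,139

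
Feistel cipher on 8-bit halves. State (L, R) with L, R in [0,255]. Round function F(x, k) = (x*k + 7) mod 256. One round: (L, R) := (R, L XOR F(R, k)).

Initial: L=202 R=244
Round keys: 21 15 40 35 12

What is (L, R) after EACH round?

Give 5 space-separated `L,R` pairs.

Answer: 244,193 193,162 162,150 150,43 43,157

Derivation:
Round 1 (k=21): L=244 R=193
Round 2 (k=15): L=193 R=162
Round 3 (k=40): L=162 R=150
Round 4 (k=35): L=150 R=43
Round 5 (k=12): L=43 R=157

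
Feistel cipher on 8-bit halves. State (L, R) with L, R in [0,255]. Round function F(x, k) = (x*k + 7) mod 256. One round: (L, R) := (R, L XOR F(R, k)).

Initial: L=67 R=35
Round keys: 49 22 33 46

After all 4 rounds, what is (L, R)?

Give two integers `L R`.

Round 1 (k=49): L=35 R=249
Round 2 (k=22): L=249 R=78
Round 3 (k=33): L=78 R=236
Round 4 (k=46): L=236 R=33

Answer: 236 33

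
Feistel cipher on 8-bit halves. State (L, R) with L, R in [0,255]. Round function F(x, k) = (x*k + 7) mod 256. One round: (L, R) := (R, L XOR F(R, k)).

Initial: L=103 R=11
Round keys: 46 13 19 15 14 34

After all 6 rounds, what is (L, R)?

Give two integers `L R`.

Round 1 (k=46): L=11 R=102
Round 2 (k=13): L=102 R=62
Round 3 (k=19): L=62 R=199
Round 4 (k=15): L=199 R=142
Round 5 (k=14): L=142 R=12
Round 6 (k=34): L=12 R=17

Answer: 12 17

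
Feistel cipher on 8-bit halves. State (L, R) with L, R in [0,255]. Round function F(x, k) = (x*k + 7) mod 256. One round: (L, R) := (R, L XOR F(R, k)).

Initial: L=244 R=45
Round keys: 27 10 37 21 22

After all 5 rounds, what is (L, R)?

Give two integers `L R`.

Round 1 (k=27): L=45 R=50
Round 2 (k=10): L=50 R=214
Round 3 (k=37): L=214 R=199
Round 4 (k=21): L=199 R=140
Round 5 (k=22): L=140 R=200

Answer: 140 200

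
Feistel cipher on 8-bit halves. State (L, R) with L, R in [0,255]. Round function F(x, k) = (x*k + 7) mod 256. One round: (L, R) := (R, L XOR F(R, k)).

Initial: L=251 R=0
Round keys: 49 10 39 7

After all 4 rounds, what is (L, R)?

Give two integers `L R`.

Answer: 252 52

Derivation:
Round 1 (k=49): L=0 R=252
Round 2 (k=10): L=252 R=223
Round 3 (k=39): L=223 R=252
Round 4 (k=7): L=252 R=52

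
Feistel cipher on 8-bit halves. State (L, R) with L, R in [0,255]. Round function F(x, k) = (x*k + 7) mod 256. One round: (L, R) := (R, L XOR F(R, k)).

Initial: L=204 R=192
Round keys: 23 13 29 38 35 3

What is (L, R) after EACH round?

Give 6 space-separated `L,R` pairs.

Round 1 (k=23): L=192 R=139
Round 2 (k=13): L=139 R=214
Round 3 (k=29): L=214 R=206
Round 4 (k=38): L=206 R=77
Round 5 (k=35): L=77 R=64
Round 6 (k=3): L=64 R=138

Answer: 192,139 139,214 214,206 206,77 77,64 64,138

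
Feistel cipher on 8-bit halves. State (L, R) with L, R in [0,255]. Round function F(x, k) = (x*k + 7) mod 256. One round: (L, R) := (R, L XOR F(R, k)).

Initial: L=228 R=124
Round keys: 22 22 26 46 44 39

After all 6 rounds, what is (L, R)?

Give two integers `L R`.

Round 1 (k=22): L=124 R=75
Round 2 (k=22): L=75 R=5
Round 3 (k=26): L=5 R=194
Round 4 (k=46): L=194 R=230
Round 5 (k=44): L=230 R=77
Round 6 (k=39): L=77 R=36

Answer: 77 36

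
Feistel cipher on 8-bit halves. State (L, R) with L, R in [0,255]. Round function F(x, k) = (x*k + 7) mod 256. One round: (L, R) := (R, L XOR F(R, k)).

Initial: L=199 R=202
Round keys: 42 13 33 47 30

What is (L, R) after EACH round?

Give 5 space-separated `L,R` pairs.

Round 1 (k=42): L=202 R=236
Round 2 (k=13): L=236 R=201
Round 3 (k=33): L=201 R=28
Round 4 (k=47): L=28 R=226
Round 5 (k=30): L=226 R=159

Answer: 202,236 236,201 201,28 28,226 226,159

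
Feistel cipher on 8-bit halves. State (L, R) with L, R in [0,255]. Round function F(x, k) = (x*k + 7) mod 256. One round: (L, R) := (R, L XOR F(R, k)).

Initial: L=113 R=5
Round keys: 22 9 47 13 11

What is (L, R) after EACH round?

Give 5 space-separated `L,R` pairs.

Round 1 (k=22): L=5 R=4
Round 2 (k=9): L=4 R=46
Round 3 (k=47): L=46 R=125
Round 4 (k=13): L=125 R=78
Round 5 (k=11): L=78 R=28

Answer: 5,4 4,46 46,125 125,78 78,28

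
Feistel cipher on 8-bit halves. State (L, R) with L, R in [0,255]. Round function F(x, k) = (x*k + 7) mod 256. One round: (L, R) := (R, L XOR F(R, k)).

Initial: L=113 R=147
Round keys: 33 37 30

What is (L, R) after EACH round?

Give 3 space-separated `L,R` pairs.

Answer: 147,139 139,141 141,6

Derivation:
Round 1 (k=33): L=147 R=139
Round 2 (k=37): L=139 R=141
Round 3 (k=30): L=141 R=6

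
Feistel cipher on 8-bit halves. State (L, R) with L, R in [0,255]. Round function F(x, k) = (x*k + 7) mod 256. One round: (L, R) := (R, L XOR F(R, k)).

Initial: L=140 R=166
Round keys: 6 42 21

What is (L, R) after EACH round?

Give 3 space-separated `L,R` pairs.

Round 1 (k=6): L=166 R=103
Round 2 (k=42): L=103 R=75
Round 3 (k=21): L=75 R=73

Answer: 166,103 103,75 75,73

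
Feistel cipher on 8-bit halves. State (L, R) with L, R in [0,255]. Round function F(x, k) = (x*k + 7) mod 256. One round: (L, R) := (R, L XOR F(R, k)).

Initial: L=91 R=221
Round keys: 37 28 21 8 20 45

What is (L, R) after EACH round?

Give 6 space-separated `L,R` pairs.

Round 1 (k=37): L=221 R=163
Round 2 (k=28): L=163 R=6
Round 3 (k=21): L=6 R=38
Round 4 (k=8): L=38 R=49
Round 5 (k=20): L=49 R=253
Round 6 (k=45): L=253 R=177

Answer: 221,163 163,6 6,38 38,49 49,253 253,177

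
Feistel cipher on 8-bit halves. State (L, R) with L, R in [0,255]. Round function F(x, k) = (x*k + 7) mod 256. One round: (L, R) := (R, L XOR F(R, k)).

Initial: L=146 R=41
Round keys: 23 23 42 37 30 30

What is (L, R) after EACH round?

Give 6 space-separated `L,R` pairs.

Answer: 41,36 36,106 106,79 79,24 24,152 152,207

Derivation:
Round 1 (k=23): L=41 R=36
Round 2 (k=23): L=36 R=106
Round 3 (k=42): L=106 R=79
Round 4 (k=37): L=79 R=24
Round 5 (k=30): L=24 R=152
Round 6 (k=30): L=152 R=207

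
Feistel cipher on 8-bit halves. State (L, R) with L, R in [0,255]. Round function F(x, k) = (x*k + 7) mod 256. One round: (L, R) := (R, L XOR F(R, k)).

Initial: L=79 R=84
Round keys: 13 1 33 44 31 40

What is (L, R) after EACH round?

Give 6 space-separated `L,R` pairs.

Answer: 84,4 4,95 95,66 66,0 0,69 69,207

Derivation:
Round 1 (k=13): L=84 R=4
Round 2 (k=1): L=4 R=95
Round 3 (k=33): L=95 R=66
Round 4 (k=44): L=66 R=0
Round 5 (k=31): L=0 R=69
Round 6 (k=40): L=69 R=207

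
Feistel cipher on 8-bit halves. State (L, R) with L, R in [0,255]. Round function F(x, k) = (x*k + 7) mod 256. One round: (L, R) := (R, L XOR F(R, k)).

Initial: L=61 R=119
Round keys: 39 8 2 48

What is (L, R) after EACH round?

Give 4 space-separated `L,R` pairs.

Round 1 (k=39): L=119 R=21
Round 2 (k=8): L=21 R=216
Round 3 (k=2): L=216 R=162
Round 4 (k=48): L=162 R=191

Answer: 119,21 21,216 216,162 162,191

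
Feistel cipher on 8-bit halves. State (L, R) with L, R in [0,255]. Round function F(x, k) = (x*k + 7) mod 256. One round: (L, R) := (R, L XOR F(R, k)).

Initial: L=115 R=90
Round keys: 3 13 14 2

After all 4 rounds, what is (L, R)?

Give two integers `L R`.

Round 1 (k=3): L=90 R=102
Round 2 (k=13): L=102 R=111
Round 3 (k=14): L=111 R=127
Round 4 (k=2): L=127 R=106

Answer: 127 106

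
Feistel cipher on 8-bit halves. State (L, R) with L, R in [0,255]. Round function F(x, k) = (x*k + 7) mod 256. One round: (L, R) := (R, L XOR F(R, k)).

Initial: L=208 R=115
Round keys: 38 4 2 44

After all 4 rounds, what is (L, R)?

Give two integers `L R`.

Answer: 126 247

Derivation:
Round 1 (k=38): L=115 R=201
Round 2 (k=4): L=201 R=88
Round 3 (k=2): L=88 R=126
Round 4 (k=44): L=126 R=247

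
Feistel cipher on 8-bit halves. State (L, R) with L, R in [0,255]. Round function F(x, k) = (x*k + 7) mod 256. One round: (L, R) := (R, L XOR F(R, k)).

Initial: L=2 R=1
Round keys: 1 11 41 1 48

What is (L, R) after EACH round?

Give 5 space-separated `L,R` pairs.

Answer: 1,10 10,116 116,145 145,236 236,214

Derivation:
Round 1 (k=1): L=1 R=10
Round 2 (k=11): L=10 R=116
Round 3 (k=41): L=116 R=145
Round 4 (k=1): L=145 R=236
Round 5 (k=48): L=236 R=214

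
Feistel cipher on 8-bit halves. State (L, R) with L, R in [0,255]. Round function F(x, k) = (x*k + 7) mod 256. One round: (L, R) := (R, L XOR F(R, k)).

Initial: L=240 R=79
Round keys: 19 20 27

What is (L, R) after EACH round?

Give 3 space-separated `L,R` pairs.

Answer: 79,20 20,216 216,219

Derivation:
Round 1 (k=19): L=79 R=20
Round 2 (k=20): L=20 R=216
Round 3 (k=27): L=216 R=219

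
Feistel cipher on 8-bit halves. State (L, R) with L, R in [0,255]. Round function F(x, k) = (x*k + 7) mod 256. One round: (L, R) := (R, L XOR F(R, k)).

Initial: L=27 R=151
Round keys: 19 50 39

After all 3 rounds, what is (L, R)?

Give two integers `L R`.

Round 1 (k=19): L=151 R=39
Round 2 (k=50): L=39 R=50
Round 3 (k=39): L=50 R=130

Answer: 50 130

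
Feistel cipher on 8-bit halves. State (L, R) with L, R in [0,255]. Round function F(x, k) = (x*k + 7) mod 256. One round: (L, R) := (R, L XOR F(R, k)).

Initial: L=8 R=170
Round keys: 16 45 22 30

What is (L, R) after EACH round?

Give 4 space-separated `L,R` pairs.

Answer: 170,175 175,96 96,232 232,87

Derivation:
Round 1 (k=16): L=170 R=175
Round 2 (k=45): L=175 R=96
Round 3 (k=22): L=96 R=232
Round 4 (k=30): L=232 R=87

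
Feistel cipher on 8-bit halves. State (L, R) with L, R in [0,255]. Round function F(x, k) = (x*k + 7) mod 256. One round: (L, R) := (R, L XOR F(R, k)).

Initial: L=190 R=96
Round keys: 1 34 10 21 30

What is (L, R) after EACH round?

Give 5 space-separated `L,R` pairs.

Answer: 96,217 217,185 185,152 152,198 198,163

Derivation:
Round 1 (k=1): L=96 R=217
Round 2 (k=34): L=217 R=185
Round 3 (k=10): L=185 R=152
Round 4 (k=21): L=152 R=198
Round 5 (k=30): L=198 R=163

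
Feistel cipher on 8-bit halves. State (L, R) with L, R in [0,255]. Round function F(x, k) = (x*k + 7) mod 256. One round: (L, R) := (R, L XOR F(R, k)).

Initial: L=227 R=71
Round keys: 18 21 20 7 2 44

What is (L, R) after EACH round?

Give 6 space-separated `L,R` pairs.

Answer: 71,230 230,162 162,73 73,164 164,6 6,171

Derivation:
Round 1 (k=18): L=71 R=230
Round 2 (k=21): L=230 R=162
Round 3 (k=20): L=162 R=73
Round 4 (k=7): L=73 R=164
Round 5 (k=2): L=164 R=6
Round 6 (k=44): L=6 R=171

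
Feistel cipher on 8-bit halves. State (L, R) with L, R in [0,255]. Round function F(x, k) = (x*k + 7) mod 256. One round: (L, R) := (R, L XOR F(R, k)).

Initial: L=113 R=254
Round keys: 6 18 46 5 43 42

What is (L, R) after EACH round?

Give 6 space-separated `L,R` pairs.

Round 1 (k=6): L=254 R=138
Round 2 (k=18): L=138 R=69
Round 3 (k=46): L=69 R=231
Round 4 (k=5): L=231 R=207
Round 5 (k=43): L=207 R=43
Round 6 (k=42): L=43 R=218

Answer: 254,138 138,69 69,231 231,207 207,43 43,218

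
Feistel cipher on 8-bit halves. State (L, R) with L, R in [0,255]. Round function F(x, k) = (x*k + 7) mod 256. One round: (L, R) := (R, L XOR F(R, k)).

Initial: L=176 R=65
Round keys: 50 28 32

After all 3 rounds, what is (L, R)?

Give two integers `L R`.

Answer: 66 78

Derivation:
Round 1 (k=50): L=65 R=9
Round 2 (k=28): L=9 R=66
Round 3 (k=32): L=66 R=78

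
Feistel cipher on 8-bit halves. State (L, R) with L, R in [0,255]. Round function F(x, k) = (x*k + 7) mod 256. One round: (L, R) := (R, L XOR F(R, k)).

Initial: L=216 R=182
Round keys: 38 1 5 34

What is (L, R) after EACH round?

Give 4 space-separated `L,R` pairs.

Round 1 (k=38): L=182 R=211
Round 2 (k=1): L=211 R=108
Round 3 (k=5): L=108 R=240
Round 4 (k=34): L=240 R=139

Answer: 182,211 211,108 108,240 240,139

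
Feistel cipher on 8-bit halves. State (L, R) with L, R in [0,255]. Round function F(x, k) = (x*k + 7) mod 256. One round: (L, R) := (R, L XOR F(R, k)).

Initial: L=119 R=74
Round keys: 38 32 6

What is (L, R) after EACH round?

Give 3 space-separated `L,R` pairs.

Answer: 74,116 116,205 205,161

Derivation:
Round 1 (k=38): L=74 R=116
Round 2 (k=32): L=116 R=205
Round 3 (k=6): L=205 R=161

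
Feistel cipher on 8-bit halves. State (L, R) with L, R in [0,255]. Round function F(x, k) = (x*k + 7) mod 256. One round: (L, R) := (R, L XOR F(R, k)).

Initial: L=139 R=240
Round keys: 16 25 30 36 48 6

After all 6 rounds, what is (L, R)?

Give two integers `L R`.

Round 1 (k=16): L=240 R=140
Round 2 (k=25): L=140 R=67
Round 3 (k=30): L=67 R=109
Round 4 (k=36): L=109 R=24
Round 5 (k=48): L=24 R=234
Round 6 (k=6): L=234 R=155

Answer: 234 155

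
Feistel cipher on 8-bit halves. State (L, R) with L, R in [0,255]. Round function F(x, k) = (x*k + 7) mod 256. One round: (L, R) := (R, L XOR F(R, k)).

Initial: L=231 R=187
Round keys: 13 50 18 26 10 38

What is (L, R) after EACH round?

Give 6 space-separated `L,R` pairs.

Answer: 187,97 97,66 66,202 202,201 201,43 43,160

Derivation:
Round 1 (k=13): L=187 R=97
Round 2 (k=50): L=97 R=66
Round 3 (k=18): L=66 R=202
Round 4 (k=26): L=202 R=201
Round 5 (k=10): L=201 R=43
Round 6 (k=38): L=43 R=160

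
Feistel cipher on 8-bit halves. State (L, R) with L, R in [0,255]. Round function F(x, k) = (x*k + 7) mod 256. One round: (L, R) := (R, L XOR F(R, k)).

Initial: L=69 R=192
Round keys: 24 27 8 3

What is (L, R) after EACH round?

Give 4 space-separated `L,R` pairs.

Round 1 (k=24): L=192 R=66
Round 2 (k=27): L=66 R=61
Round 3 (k=8): L=61 R=173
Round 4 (k=3): L=173 R=51

Answer: 192,66 66,61 61,173 173,51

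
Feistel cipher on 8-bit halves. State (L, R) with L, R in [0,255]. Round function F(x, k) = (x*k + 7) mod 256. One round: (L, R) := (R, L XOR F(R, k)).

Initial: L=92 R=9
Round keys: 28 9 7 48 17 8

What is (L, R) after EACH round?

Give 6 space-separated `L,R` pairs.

Answer: 9,95 95,87 87,55 55,0 0,48 48,135

Derivation:
Round 1 (k=28): L=9 R=95
Round 2 (k=9): L=95 R=87
Round 3 (k=7): L=87 R=55
Round 4 (k=48): L=55 R=0
Round 5 (k=17): L=0 R=48
Round 6 (k=8): L=48 R=135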